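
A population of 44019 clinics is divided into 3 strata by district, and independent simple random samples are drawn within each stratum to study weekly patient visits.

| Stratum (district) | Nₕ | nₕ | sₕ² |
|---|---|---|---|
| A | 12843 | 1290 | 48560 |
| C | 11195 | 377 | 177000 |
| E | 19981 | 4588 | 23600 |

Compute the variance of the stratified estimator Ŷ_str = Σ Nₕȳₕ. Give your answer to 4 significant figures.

Var(Ŷ_str) = Σₕ Nₕ²(1 − fₕ)sₕ²/nₕ.
A: 12843²·(1 − 1290/12843)·48560/1290 = 5.5853478 × 10^9.
C: 11195²·(1 − 377/11195)·177000/377 = 5.6859494 × 10^10.
E: 19981²·(1 − 4588/19981)·23600/4588 = 1.5820823 × 10^9.
Sum = 6.4026924 × 10^10.

6.403 × 10^10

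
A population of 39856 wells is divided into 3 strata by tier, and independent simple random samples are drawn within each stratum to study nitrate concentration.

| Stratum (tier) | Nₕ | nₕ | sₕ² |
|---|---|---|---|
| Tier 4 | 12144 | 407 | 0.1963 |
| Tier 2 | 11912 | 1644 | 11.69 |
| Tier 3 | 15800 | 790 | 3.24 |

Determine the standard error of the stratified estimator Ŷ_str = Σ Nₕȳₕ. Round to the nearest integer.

Var(Ŷ_str) = Σₕ Nₕ²(1 − fₕ)sₕ²/nₕ.
Tier 4: 12144²·(1 − 407/12144)·0.1963/407 = 68745.576.
Tier 2: 11912²·(1 − 1644/11912)·11.69/1644 = 869727.58.
Tier 3: 15800²·(1 − 790/15800)·3.24/790 = 972648.
Sum = 1.9111212 × 10^6.
SE = √(1.9111212 × 10^6) = 1382.

1382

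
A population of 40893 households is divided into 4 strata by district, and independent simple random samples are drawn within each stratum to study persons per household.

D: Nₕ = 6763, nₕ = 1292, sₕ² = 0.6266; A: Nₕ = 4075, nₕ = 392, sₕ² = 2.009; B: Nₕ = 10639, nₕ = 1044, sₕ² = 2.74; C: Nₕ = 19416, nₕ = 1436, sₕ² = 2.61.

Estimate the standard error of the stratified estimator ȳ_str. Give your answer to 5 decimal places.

0.02442

Var(ȳ_str) = Σₕ Wₕ²(1 − fₕ)sₕ²/nₕ with Wₕ = Nₕ/N, N = 40893.
D: Wₕ = 0.16538283; term = 0.16538283²·(1 − 0.19103948)·0.6266/1292 = 1.0730897 × 10^-5.
A: Wₕ = 0.09965031; term = 0.09965031²·(1 − 0.09619632)·2.009/392 = 4.599655 × 10^-5.
B: Wₕ = 0.26016678; term = 0.26016678²·(1 − 0.09812952)·2.74/1044 = 1.6021306 × 10^-4.
C: Wₕ = 0.47480009; term = 0.47480009²·(1 − 0.07395962)·2.61/1436 = 3.7943516 × 10^-4.
Sum = 5.9637567 × 10^-4.
SE = √(5.9637567 × 10^-4) = 0.02442.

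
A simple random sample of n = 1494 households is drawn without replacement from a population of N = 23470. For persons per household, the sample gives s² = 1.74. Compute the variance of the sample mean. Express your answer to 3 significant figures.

Under SRS without replacement, Var(ȳ) = (1 − f)·s²/n with f = n/N = 1494/23470 = 0.06365573.
Var(ȳ) = (1 − 0.06365573)·1.74/1494 = 0.93634427·0.0011646586 = 0.0010905214.

0.00109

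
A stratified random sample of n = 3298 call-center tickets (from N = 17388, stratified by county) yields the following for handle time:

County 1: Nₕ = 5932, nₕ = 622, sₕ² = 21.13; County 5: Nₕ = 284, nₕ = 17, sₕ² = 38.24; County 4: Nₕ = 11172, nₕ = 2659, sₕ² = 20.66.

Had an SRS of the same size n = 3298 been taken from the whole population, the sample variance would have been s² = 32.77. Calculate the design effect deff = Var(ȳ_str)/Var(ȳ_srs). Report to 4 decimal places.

0.8132

Var(ȳ_str) = Σ Wₕ²(1−fₕ)sₕ²/nₕ with Wₕ = Nₕ/17388:
  County 1: (5932/17388)²·(1−622/5932)·21.13/622 = 0.0035392033
  County 5: (284/17388)²·(1−17/284)·38.24/17 = 5.6415612 × 10^-4
  County 4: (11172/17388)²·(1−2659/11172)·20.66/2659 = 0.0024441411
  → Var(ȳ_str) = 0.0065475005.
Var(ȳ_srs) = (1 − 3298/17388)·32.77/3298 = 0.008051692.
deff = 0.0065475005 / 0.008051692 = 0.8132.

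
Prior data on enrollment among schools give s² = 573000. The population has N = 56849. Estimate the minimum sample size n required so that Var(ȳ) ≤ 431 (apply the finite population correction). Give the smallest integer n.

Without fpc, n₀ = s²/D = 573000/431 = 1329.4664.
With fpc, (1 − n/N)·s²/n ≤ D requires n ≥ n₀/(1 + n₀/N) = 1329.4664/(1 + 1329.4664/56849) = 1299.0861.
Rounding up, n = 1300.

1300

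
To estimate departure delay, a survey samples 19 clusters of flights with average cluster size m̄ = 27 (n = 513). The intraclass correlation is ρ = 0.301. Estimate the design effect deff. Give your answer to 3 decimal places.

8.826

deff = 1 + (27 − 1)·0.301 = 1 + 7.826 = 8.826.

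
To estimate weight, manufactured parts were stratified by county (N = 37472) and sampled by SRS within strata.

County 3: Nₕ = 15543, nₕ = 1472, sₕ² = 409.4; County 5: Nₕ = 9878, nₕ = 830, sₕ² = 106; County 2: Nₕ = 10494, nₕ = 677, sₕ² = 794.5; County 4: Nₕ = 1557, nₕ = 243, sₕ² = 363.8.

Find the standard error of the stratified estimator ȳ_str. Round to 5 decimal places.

0.37381

Var(ȳ_str) = Σₕ Wₕ²(1 − fₕ)sₕ²/nₕ with Wₕ = Nₕ/N, N = 37472.
County 3: Wₕ = 0.41478971; term = 0.41478971²·(1 − 0.09470501)·409.4/1472 = 0.043319765.
County 5: Wₕ = 0.26361016; term = 0.26361016²·(1 − 0.08402511)·106/830 = 0.0081289722.
County 2: Wₕ = 0.28004910; term = 0.28004910²·(1 − 0.06451306)·794.5/677 = 0.086101623.
County 4: Wₕ = 0.04155102; term = 0.04155102²·(1 − 0.15606936)·363.8/243 = 0.0021813565.
Sum = 0.13973172.
SE = √(0.13973172) = 0.37381.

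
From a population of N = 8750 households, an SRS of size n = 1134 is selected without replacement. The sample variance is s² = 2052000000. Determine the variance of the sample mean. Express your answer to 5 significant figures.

1.5750 × 10^6

Under SRS without replacement, Var(ȳ) = (1 − f)·s²/n with f = n/N = 1134/8750 = 0.12960000.
Var(ȳ) = (1 − 0.12960000)·2052000000/1134 = 0.87040000·1.8095238 × 10^6 = 1.5750095 × 10^6.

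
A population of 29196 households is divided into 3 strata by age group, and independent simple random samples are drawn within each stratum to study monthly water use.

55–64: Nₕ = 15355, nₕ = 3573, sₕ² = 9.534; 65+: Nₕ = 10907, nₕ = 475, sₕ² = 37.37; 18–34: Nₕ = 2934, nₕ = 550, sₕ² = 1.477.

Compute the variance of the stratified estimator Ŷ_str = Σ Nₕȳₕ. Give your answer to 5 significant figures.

9.4532 × 10^6

Var(Ŷ_str) = Σₕ Nₕ²(1 − fₕ)sₕ²/nₕ.
55–64: 15355²·(1 − 3573/15355)·9.534/3573 = 482737.43.
65+: 10907²·(1 − 475/10907)·37.37/475 = 8.9516353 × 10^6.
18–34: 2934²·(1 − 550/2934)·1.477/550 = 18783.831.
Sum = 9.4531566 × 10^6.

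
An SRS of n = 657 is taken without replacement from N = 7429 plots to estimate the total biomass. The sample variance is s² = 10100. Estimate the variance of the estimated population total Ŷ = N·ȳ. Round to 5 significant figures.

7.7340 × 10^8

Var(Ŷ) = N²·Var(ȳ) = N²·(1 − n/N)·s²/n.
f = 657/7429 = 0.08843721; Var(ȳ) = 0.91156279·10100/657 = 14.01337.
Var(Ŷ) = 7429² · 14.01337 = 7.7339846 × 10^8.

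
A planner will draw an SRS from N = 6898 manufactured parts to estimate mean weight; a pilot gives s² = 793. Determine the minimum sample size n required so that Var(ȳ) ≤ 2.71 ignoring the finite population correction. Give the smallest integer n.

293

Without fpc, n₀ = s²/D = 793/2.71 = 292.6199.
Rounding up, n = 293.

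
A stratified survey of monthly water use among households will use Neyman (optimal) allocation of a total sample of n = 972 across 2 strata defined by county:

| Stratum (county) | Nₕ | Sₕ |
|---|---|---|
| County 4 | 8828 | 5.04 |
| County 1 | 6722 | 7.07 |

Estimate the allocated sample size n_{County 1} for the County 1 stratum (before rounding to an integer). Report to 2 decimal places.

Neyman allocation: nₕ = n·NₕSₕ / Σⱼ NⱼSⱼ.
Σ NⱼSⱼ = 8828·5.04 + 6722·7.07 = 92017.66.
n_{County 1} = 972·6722·7.07 / 92017.66 = 502.01.

502.01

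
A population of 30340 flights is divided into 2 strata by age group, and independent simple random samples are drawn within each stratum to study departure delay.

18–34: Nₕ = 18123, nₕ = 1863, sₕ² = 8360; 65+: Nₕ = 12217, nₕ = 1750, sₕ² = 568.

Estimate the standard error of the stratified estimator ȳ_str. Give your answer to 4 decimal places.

1.2172

Var(ȳ_str) = Σₕ Wₕ²(1 − fₕ)sₕ²/nₕ with Wₕ = Nₕ/N, N = 30340.
18–34: Wₕ = 0.59733026; term = 0.59733026²·(1 − 0.10279755)·8360/1863 = 1.4365241.
65+: Wₕ = 0.40266974; term = 0.40266974²·(1 − 0.14324302)·568/1750 = 0.045088515.
Sum = 1.4816126.
SE = √(1.4816126) = 1.2172.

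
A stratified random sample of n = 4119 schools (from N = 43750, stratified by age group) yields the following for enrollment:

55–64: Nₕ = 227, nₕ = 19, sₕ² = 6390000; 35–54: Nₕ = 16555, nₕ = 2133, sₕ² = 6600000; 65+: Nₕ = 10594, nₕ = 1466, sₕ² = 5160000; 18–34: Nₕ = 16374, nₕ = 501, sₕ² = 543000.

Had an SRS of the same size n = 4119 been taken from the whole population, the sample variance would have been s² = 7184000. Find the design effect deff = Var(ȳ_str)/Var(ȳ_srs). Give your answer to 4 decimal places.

Var(ȳ_str) = Σ Wₕ²(1−fₕ)sₕ²/nₕ with Wₕ = Nₕ/43750:
  55–64: (227/43750)²·(1−19/227)·6390000/19 = 8.2962214
  35–54: (16555/43750)²·(1−2133/16555)·6600000/2133 = 385.9683
  65+: (10594/43750)²·(1−1466/10594)·5160000/1466 = 177.82598
  18–34: (16374/43750)²·(1−501/16374)·543000/501 = 147.17017
  → Var(ȳ_str) = 719.26067.
Var(ȳ_srs) = (1 − 4119/43750)·7184000/4119 = 1579.9069.
deff = 719.26067 / 1579.9069 = 0.4553.

0.4553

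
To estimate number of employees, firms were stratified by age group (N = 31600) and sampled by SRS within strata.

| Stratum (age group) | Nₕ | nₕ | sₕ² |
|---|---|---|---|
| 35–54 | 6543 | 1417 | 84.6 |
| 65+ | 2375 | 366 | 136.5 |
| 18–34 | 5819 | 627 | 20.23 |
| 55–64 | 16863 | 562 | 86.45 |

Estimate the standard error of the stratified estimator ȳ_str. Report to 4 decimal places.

0.2170

Var(ȳ_str) = Σₕ Wₕ²(1 − fₕ)sₕ²/nₕ with Wₕ = Nₕ/N, N = 31600.
35–54: Wₕ = 0.20705696; term = 0.20705696²·(1 − 0.21656732)·84.6/1417 = 0.0020053116.
65+: Wₕ = 0.07515823; term = 0.07515823²·(1 − 0.15410526)·136.5/366 = 0.0017820544.
18–34: Wₕ = 0.18414557; term = 0.18414557²·(1 − 0.10775047)·20.23/627 = 9.7619644 × 10^-4.
55–64: Wₕ = 0.53363924; term = 0.53363924²·(1 − 0.03332740)·86.45/562 = 0.042345143.
Sum = 0.047108705.
SE = √(0.047108705) = 0.2170.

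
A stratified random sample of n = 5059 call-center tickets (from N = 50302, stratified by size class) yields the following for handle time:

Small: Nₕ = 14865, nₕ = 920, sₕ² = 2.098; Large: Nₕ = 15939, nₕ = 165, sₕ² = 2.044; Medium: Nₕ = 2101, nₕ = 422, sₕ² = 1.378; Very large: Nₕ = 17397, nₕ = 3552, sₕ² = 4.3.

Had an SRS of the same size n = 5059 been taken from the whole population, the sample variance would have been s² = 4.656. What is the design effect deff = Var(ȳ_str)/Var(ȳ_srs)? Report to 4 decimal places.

Var(ȳ_str) = Σ Wₕ²(1−fₕ)sₕ²/nₕ with Wₕ = Nₕ/50302:
  Small: (14865/50302)²·(1−920/14865)·2.098/920 = 1.868231 × 10^-4
  Large: (15939/50302)²·(1−165/15939)·2.044/165 = 0.0012309186
  Medium: (2101/50302)²·(1−422/2101)·1.378/422 = 4.5524272 × 10^-6
  Very large: (17397/50302)²·(1−3552/17397)·4.3/3552 = 1.152371 × 10^-4
  → Var(ȳ_str) = 0.0015375312.
Var(ȳ_srs) = (1 − 5059/50302)·4.656/5059 = 8.2777906 × 10^-4.
deff = 0.0015375312 / (8.2777906 × 10^-4) = 1.8574.

1.8574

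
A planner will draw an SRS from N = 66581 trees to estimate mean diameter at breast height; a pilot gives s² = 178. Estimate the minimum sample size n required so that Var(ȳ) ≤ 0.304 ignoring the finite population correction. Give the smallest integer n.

586

Without fpc, n₀ = s²/D = 178/0.304 = 585.5263.
Rounding up, n = 586.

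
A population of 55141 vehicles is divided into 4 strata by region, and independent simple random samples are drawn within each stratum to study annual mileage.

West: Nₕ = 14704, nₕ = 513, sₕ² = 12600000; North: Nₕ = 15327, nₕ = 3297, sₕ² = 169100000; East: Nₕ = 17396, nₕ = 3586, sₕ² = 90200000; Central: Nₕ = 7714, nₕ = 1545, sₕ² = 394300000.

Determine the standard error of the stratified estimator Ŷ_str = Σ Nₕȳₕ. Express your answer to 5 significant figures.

Var(Ŷ_str) = Σₕ Nₕ²(1 − fₕ)sₕ²/nₕ.
West: 14704²·(1 − 513/14704)·12600000/513 = 5.1250921 × 10^12.
North: 15327²·(1 − 3297/15327)·169100000/3297 = 9.4568706 × 10^12.
East: 17396²·(1 − 3586/17396)·90200000/3586 = 6.0428154 × 10^12.
Central: 7714²·(1 − 1545/7714)·394300000/1545 = 1.2144865 × 10^13.
Sum = 3.2769643 × 10^13.
SE = √(3.2769643 × 10^13) = 5.7245 × 10^6.

5.7245 × 10^6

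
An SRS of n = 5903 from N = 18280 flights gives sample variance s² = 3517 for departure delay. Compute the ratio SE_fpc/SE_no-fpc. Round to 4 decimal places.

f = n/N = 5903/18280 = 0.32292123.
SE_no-fpc = √(s²/n) = 0.77188001; SE_fpc = √((1−f)s²/n) = 0.63513989.
Ratio = √(1−f) = 0.82284797.

0.8228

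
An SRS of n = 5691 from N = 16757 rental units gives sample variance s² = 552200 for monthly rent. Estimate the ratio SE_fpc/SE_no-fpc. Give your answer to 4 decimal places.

0.8126

f = n/N = 5691/16757 = 0.33961926.
SE_no-fpc = √(s²/n) = 9.8504009; SE_fpc = √((1−f)s²/n) = 8.0048114.
Ratio = √(1−f) = 0.81263813.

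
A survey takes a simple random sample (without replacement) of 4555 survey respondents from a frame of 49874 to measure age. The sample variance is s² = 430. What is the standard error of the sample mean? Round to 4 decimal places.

0.2929

Under SRS without replacement, Var(ȳ) = (1 − f)·s²/n with f = n/N = 4555/49874 = 0.09133015.
Var(ȳ) = (1 − 0.09133015)·430/4555 = 0.90866985·0.094401756 = 0.08578003.
SE(ȳ) = √(0.08578003) = 0.2929.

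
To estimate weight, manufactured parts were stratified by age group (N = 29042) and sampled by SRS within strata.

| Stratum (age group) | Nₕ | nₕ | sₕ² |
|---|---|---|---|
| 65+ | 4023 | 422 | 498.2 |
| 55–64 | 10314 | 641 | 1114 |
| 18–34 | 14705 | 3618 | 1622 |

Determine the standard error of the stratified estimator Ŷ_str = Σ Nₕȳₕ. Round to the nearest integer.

16235

Var(Ŷ_str) = Σₕ Nₕ²(1 − fₕ)sₕ²/nₕ.
65+: 4023²·(1 − 422/4023)·498.2/422 = 1.710269 × 10^7.
55–64: 10314²·(1 − 641/10314)·1114/641 = 1.7338658 × 10^8.
18–34: 14705²·(1 − 3618/14705)·1622/3618 = 7.3090573 × 10^7.
Sum = 2.6357984 × 10^8.
SE = √(2.6357984 × 10^8) = 16235.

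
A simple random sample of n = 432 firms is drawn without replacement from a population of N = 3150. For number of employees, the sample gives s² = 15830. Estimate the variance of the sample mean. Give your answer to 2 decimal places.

31.62

Under SRS without replacement, Var(ȳ) = (1 − f)·s²/n with f = n/N = 432/3150 = 0.13714286.
Var(ȳ) = (1 − 0.13714286)·15830/432 = 0.86285714·36.643519 = 31.618122.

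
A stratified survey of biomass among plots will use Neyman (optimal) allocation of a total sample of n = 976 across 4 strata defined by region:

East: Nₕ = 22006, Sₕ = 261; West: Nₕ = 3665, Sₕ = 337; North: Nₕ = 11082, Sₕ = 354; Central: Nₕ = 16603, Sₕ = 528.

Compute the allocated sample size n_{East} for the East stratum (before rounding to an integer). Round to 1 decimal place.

285.0

Neyman allocation: nₕ = n·NₕSₕ / Σⱼ NⱼSⱼ.
Σ NⱼSⱼ = 22006·261 + 3665·337 + 11082·354 + 16603·528 = 1.9668083 × 10^7.
n_{East} = 976·22006·261 / (1.9668083 × 10^7) = 285.0.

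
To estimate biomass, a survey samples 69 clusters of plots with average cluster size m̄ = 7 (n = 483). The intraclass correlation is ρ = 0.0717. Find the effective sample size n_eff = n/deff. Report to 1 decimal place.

337.7

deff = 1 + (7 − 1)·0.0717 = 1 + 0.4302 = 1.4302.
n_eff = 483 / 1.4302 = 337.7.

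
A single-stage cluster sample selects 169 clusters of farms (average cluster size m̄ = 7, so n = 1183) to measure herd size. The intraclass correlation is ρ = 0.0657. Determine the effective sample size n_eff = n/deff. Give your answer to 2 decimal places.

848.52

deff = 1 + (7 − 1)·0.0657 = 1 + 0.3942 = 1.3942.
n_eff = 1183 / 1.3942 = 848.52.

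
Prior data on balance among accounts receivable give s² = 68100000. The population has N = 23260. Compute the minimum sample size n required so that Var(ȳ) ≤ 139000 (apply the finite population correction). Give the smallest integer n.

480

Without fpc, n₀ = s²/D = 68100000/139000 = 489.9281.
With fpc, (1 − n/N)·s²/n ≤ D requires n ≥ n₀/(1 + n₀/N) = 489.9281/(1 + 489.9281/23260) = 479.8216.
Rounding up, n = 480.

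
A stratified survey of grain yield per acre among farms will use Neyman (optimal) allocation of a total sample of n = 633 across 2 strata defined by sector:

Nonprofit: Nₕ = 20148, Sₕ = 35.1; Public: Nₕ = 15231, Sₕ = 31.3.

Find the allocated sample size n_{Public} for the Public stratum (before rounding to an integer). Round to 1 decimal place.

Neyman allocation: nₕ = n·NₕSₕ / Σⱼ NⱼSⱼ.
Σ NⱼSⱼ = 20148·35.1 + 15231·31.3 = 1.1839251 × 10^6.
n_{Public} = 633·15231·31.3 / (1.1839251 × 10^6) = 254.9.

254.9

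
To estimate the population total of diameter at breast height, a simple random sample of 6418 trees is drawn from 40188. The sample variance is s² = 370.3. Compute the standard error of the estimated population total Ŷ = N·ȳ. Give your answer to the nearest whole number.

Var(Ŷ) = N²·Var(ȳ) = N²·(1 − n/N)·s²/n.
f = 6418/40188 = 0.15969941; Var(ȳ) = 0.84030059·370.3/6418 = 0.048482909.
Var(Ŷ) = 40188² · 0.048482909 = 7.8303551 × 10^7.
SE(Ŷ) = √(7.8303551 × 10^7) = 8849.

8849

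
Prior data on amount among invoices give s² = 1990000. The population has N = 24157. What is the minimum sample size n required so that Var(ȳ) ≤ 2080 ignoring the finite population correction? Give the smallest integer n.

Without fpc, n₀ = s²/D = 1990000/2080 = 956.7308.
Rounding up, n = 957.

957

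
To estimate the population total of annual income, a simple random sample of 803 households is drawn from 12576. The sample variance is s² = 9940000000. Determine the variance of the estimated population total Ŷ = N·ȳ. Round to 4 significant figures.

Var(Ŷ) = N²·Var(ȳ) = N²·(1 − n/N)·s²/n.
f = 803/12576 = 0.06385178; Var(ȳ) = 0.93614822·9940000000/803 = 1.1588186 × 10^7.
Var(Ŷ) = 12576² · (1.1588186 × 10^7) = 1.8327385 × 10^15.

1.833 × 10^15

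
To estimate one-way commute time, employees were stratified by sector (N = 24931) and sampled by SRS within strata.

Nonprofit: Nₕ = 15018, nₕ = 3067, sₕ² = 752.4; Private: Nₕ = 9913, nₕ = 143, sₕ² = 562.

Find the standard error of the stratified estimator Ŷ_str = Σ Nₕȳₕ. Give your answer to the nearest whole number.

20607

Var(Ŷ_str) = Σₕ Nₕ²(1 − fₕ)sₕ²/nₕ.
Nonprofit: 15018²·(1 − 3067/15018)·752.4/3067 = 4.4030271 × 10^7.
Private: 9913²·(1 − 143/9913)·562/143 = 3.8062731 × 10^8.
Sum = 4.2465758 × 10^8.
SE = √(4.2465758 × 10^8) = 20607.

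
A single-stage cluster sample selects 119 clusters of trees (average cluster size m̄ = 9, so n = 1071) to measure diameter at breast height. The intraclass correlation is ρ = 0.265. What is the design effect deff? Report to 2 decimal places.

deff = 1 + (9 − 1)·0.265 = 1 + 2.12 = 3.12.

3.12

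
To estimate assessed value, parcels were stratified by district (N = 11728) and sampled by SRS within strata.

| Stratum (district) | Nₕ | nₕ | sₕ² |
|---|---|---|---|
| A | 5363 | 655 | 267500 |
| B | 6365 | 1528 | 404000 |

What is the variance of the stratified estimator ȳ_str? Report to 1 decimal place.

Var(ȳ_str) = Σₕ Wₕ²(1 − fₕ)sₕ²/nₕ with Wₕ = Nₕ/N, N = 11728.
A: Wₕ = 0.45728172; term = 0.45728172²·(1 − 0.12213313)·267500/655 = 74.9685.
B: Wₕ = 0.54271828; term = 0.54271828²·(1 − 0.24006284)·404000/1528 = 59.181312.
Sum = 134.14981.

134.1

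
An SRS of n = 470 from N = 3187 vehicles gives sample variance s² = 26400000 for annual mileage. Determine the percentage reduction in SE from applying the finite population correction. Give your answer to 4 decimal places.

f = n/N = 470/3187 = 0.14747411.
SE_no-fpc = √(s²/n) = 237.00256; SE_fpc = √((1−f)s²/n) = 218.82998.
Ratio = √(1−f) = 0.92332328. Reduction = 100·(1 − 0.92332328) = 7.6677%.

7.6677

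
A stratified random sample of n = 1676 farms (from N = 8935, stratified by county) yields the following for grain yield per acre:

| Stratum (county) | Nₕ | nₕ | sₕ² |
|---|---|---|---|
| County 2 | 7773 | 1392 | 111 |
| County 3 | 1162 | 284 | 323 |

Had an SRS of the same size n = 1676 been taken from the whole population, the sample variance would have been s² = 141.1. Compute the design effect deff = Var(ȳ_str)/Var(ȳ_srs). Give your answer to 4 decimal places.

0.9368

Var(ȳ_str) = Σ Wₕ²(1−fₕ)sₕ²/nₕ with Wₕ = Nₕ/8935:
  County 2: (7773/8935)²·(1−1392/7773)·111/1392 = 0.04954183
  County 3: (1162/8935)²·(1−284/1162)·323/284 = 0.014534353
  → Var(ȳ_str) = 0.064076183.
Var(ȳ_srs) = (1 − 1676/8935)·141.1/1676 = 0.068396714.
deff = 0.064076183 / 0.068396714 = 0.9368.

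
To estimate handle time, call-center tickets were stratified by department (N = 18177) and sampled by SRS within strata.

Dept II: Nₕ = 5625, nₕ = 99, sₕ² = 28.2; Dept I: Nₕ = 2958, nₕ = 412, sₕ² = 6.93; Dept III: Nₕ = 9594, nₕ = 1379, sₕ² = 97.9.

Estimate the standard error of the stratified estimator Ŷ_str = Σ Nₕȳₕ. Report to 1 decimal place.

Var(Ŷ_str) = Σₕ Nₕ²(1 − fₕ)sₕ²/nₕ.
Dept II: 5625²·(1 − 99/5625)·28.2/99 = 8.8541591 × 10^6.
Dept I: 2958²·(1 − 412/2958)·6.93/412 = 126675.49.
Dept III: 9594²·(1 − 1379/9594)·97.9/1379 = 5.59533 × 10^6.
Sum = 1.4576165 × 10^7.
SE = √(1.4576165 × 10^7) = 3817.9.

3817.9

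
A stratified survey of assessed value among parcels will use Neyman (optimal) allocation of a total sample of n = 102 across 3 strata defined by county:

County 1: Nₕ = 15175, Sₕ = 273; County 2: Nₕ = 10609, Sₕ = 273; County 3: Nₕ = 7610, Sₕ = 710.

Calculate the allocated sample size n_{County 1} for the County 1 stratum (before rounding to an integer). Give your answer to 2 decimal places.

33.96

Neyman allocation: nₕ = n·NₕSₕ / Σⱼ NⱼSⱼ.
Σ NⱼSⱼ = 15175·273 + 10609·273 + 7610·710 = 1.2442132 × 10^7.
n_{County 1} = 102·15175·273 / (1.2442132 × 10^7) = 33.96.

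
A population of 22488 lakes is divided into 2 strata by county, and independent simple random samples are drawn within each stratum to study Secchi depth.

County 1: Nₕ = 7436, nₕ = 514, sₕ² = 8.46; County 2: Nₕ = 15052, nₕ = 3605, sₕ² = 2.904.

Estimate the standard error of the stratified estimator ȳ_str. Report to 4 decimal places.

0.0442

Var(ȳ_str) = Σₕ Wₕ²(1 − fₕ)sₕ²/nₕ with Wₕ = Nₕ/N, N = 22488.
County 1: Wₕ = 0.33066524; term = 0.33066524²·(1 − 0.06912318)·8.46/514 = 0.0016752382.
County 2: Wₕ = 0.66933476; term = 0.66933476²·(1 − 0.23950306)·2.904/3605 = 2.744578 × 10^-4.
Sum = 0.001949696.
SE = √(0.001949696) = 0.0442.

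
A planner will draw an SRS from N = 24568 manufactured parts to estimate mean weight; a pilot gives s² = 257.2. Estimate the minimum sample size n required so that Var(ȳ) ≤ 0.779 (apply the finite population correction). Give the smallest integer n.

Without fpc, n₀ = s²/D = 257.2/0.779 = 330.1669.
With fpc, (1 − n/N)·s²/n ≤ D requires n ≥ n₀/(1 + n₀/N) = 330.1669/(1 + 330.1669/24568) = 325.7887.
Rounding up, n = 326.

326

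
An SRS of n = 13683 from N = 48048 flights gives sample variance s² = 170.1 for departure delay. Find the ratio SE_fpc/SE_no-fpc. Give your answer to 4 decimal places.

f = n/N = 13683/48048 = 0.28477772.
SE_no-fpc = √(s²/n) = 0.11149657; SE_fpc = √((1−f)s²/n) = 0.094293555.
Ratio = √(1−f) = 0.84570815.

0.8457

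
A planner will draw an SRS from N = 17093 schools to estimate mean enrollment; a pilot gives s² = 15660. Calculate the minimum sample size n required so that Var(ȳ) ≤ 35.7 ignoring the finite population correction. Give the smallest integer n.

439

Without fpc, n₀ = s²/D = 15660/35.7 = 438.6555.
Rounding up, n = 439.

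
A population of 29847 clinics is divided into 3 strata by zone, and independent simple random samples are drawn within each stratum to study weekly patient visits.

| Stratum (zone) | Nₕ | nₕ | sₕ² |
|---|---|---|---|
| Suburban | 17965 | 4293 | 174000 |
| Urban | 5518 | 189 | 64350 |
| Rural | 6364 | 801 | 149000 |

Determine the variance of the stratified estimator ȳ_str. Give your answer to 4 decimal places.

29.8061

Var(ȳ_str) = Σₕ Wₕ²(1 − fₕ)sₕ²/nₕ with Wₕ = Nₕ/N, N = 29847.
Suburban: Wₕ = 0.60190304; term = 0.60190304²·(1 − 0.23896465)·174000/4293 = 11.174967.
Urban: Wₕ = 0.18487620; term = 0.18487620²·(1 − 0.03425154)·64350/189 = 11.238615.
Rural: Wₕ = 0.21322076; term = 0.21322076²·(1 − 0.12586424)·149000/801 = 7.3925047.
Sum = 29.806087.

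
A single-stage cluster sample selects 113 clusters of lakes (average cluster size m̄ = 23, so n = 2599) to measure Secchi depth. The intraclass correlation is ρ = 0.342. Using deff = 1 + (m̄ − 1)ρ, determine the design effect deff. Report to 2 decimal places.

8.52

deff = 1 + (23 − 1)·0.342 = 1 + 7.524 = 8.524.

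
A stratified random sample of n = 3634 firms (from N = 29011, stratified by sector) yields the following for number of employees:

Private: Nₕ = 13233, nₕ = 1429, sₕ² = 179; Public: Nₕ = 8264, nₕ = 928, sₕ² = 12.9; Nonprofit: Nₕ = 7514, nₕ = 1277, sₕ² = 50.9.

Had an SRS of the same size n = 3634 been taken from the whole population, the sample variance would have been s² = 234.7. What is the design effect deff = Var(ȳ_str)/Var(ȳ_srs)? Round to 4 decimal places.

Var(ȳ_str) = Σ Wₕ²(1−fₕ)sₕ²/nₕ with Wₕ = Nₕ/29011:
  Private: (13233/29011)²·(1−1429/13233)·179/1429 = 0.023247857
  Public: (8264/29011)²·(1−928/8264)·12.9/928 = 0.001001304
  Nonprofit: (7514/29011)²·(1−1277/7514)·50.9/1277 = 0.0022194656
  → Var(ȳ_str) = 0.026468627.
Var(ȳ_srs) = (1 − 3634/29011)·234.7/3634 = 0.056494445.
deff = 0.026468627 / 0.056494445 = 0.4685.

0.4685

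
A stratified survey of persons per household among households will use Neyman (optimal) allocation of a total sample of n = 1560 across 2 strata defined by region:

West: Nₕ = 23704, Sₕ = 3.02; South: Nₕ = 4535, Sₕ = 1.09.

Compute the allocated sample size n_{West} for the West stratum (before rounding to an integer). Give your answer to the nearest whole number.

1459

Neyman allocation: nₕ = n·NₕSₕ / Σⱼ NⱼSⱼ.
Σ NⱼSⱼ = 23704·3.02 + 4535·1.09 = 76529.23.
n_{West} = 1560·23704·3.02 / 76529.23 = 1459.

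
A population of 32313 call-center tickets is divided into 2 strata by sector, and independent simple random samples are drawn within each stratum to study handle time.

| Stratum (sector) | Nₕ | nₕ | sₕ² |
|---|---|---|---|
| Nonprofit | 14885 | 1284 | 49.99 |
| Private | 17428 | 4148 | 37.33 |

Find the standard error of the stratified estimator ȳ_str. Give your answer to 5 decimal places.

Var(ȳ_str) = Σₕ Wₕ²(1 − fₕ)sₕ²/nₕ with Wₕ = Nₕ/N, N = 32313.
Nonprofit: Wₕ = 0.46065051; term = 0.46065051²·(1 − 0.08626134)·49.99/1284 = 0.0075488923.
Private: Wₕ = 0.53934949; term = 0.53934949²·(1 − 0.23800780)·37.33/4148 = 0.0019948503.
Sum = 0.0095437426.
SE = √(0.0095437426) = 0.09769.

0.09769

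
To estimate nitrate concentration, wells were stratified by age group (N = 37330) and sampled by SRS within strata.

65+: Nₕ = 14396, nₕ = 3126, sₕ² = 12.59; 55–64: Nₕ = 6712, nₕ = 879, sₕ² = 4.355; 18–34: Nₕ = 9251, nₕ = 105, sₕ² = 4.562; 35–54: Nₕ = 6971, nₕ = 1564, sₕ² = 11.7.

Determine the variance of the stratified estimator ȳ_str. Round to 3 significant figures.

0.00345

Var(ȳ_str) = Σₕ Wₕ²(1 − fₕ)sₕ²/nₕ with Wₕ = Nₕ/N, N = 37330.
65+: Wₕ = 0.38564158; term = 0.38564158²·(1 − 0.21714365)·12.59/3126 = 4.689068 × 10^-4.
55–64: Wₕ = 0.17980177; term = 0.17980177²·(1 − 0.13095948)·4.355/879 = 1.3919615 × 10^-4.
18–34: Wₕ = 0.24781677; term = 0.24781677²·(1 − 0.01135012)·4.562/105 = 0.0026379702.
35–54: Wₕ = 0.18673989; term = 0.18673989²·(1 − 0.22435805)·11.7/1564 = 2.0234132 × 10^-4.
Sum = 0.0034484145.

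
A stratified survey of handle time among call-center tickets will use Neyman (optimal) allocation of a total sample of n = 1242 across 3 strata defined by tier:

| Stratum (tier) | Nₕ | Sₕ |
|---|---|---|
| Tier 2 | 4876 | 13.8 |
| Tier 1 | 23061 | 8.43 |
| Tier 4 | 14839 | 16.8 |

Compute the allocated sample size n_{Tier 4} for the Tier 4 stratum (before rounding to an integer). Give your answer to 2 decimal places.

Neyman allocation: nₕ = n·NₕSₕ / Σⱼ NⱼSⱼ.
Σ NⱼSⱼ = 4876·13.8 + 23061·8.43 + 14839·16.8 = 510988.23.
n_{Tier 4} = 1242·14839·16.8 / 510988.23 = 605.93.

605.93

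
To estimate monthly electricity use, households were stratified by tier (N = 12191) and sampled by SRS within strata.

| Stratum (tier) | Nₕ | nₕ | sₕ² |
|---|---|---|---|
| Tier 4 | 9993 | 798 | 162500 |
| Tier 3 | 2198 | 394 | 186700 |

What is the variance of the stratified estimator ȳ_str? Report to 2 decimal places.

Var(ȳ_str) = Σₕ Wₕ²(1 − fₕ)sₕ²/nₕ with Wₕ = Nₕ/N, N = 12191.
Tier 4: Wₕ = 0.81970306; term = 0.81970306²·(1 − 0.07985590)·162500/798 = 125.89817.
Tier 3: Wₕ = 0.18029694; term = 0.18029694²·(1 − 0.17925387)·186700/394 = 12.64252.
Sum = 138.54069.

138.54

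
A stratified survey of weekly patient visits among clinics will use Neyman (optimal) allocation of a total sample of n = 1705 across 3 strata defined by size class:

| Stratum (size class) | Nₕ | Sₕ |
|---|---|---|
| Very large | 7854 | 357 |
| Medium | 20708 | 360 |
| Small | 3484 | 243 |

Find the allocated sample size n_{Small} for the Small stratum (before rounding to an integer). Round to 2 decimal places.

129.98

Neyman allocation: nₕ = n·NₕSₕ / Σⱼ NⱼSⱼ.
Σ NⱼSⱼ = 7854·357 + 20708·360 + 3484·243 = 1.110537 × 10^7.
n_{Small} = 1705·3484·243 / (1.110537 × 10^7) = 129.98.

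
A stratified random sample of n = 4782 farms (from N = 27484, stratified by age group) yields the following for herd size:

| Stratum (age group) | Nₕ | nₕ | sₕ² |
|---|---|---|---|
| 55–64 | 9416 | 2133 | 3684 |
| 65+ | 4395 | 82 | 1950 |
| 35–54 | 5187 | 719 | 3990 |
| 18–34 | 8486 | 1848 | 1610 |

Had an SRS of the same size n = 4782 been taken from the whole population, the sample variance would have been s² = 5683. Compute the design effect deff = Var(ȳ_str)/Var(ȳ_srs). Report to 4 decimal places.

1.0073

Var(ȳ_str) = Σ Wₕ²(1−fₕ)sₕ²/nₕ with Wₕ = Nₕ/27484:
  55–64: (9416/27484)²·(1−2133/9416)·3684/2133 = 0.15679985
  65+: (4395/27484)²·(1−82/4395)·1950/82 = 0.59675933
  35–54: (5187/27484)²·(1−719/5187)·3990/719 = 0.17026036
  18–34: (8486/27484)²·(1−1848/8486)·1610/1848 = 0.064968719
  → Var(ȳ_str) = 0.98878826.
Var(ȳ_srs) = (1 − 4782/27484)·5683/4782 = 0.98164004.
deff = 0.98878826 / 0.98164004 = 1.0073.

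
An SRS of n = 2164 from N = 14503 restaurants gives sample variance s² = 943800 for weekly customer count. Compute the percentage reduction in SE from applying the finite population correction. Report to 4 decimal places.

f = n/N = 2164/14503 = 0.14921051.
SE_no-fpc = √(s²/n) = 20.883888; SE_fpc = √((1−f)s²/n) = 19.262933.
Ratio = √(1−f) = 0.92238251. Reduction = 100·(1 − 0.92238251) = 7.7617%.

7.7617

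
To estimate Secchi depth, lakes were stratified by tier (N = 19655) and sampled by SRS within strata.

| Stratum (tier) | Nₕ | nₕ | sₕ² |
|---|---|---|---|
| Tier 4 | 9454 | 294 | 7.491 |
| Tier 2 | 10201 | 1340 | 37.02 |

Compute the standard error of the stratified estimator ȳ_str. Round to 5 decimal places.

0.11034

Var(ȳ_str) = Σₕ Wₕ²(1 − fₕ)sₕ²/nₕ with Wₕ = Nₕ/N, N = 19655.
Tier 4: Wₕ = 0.48099720; term = 0.48099720²·(1 − 0.03109795)·7.491/294 = 0.0057115955.
Tier 2: Wₕ = 0.51900280; term = 0.51900280²·(1 − 0.13135967)·37.02/1340 = 0.0064641437.
Sum = 0.012175739.
SE = √(0.012175739) = 0.11034.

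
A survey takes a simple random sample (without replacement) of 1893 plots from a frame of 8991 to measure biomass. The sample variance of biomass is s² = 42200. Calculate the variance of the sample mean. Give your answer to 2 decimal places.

Under SRS without replacement, Var(ȳ) = (1 − f)·s²/n with f = n/N = 1893/8991 = 0.21054388.
Var(ȳ) = (1 − 0.21054388)·42200/1893 = 0.78945612·22.292657 = 17.599075.

17.60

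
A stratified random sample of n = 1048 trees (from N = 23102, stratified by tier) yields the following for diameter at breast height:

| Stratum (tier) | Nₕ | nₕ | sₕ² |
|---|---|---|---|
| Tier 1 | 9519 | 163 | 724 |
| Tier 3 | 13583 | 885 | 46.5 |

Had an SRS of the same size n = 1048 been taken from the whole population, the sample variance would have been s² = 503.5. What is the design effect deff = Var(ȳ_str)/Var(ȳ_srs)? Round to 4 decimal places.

1.6531

Var(ȳ_str) = Σ Wₕ²(1−fₕ)sₕ²/nₕ with Wₕ = Nₕ/23102:
  Tier 1: (9519/23102)²·(1−163/9519)·724/163 = 0.74119647
  Tier 3: (13583/23102)²·(1−885/13583)·46.5/885 = 0.016980151
  → Var(ȳ_str) = 0.75817662.
Var(ȳ_srs) = (1 − 1048/23102)·503.5/1048 = 0.45864428.
deff = 0.75817662 / 0.45864428 = 1.6531.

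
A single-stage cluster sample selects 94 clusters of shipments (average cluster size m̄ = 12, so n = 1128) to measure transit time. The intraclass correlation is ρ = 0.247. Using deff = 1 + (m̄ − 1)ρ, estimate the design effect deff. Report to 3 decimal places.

3.717

deff = 1 + (12 − 1)·0.247 = 1 + 2.717 = 3.717.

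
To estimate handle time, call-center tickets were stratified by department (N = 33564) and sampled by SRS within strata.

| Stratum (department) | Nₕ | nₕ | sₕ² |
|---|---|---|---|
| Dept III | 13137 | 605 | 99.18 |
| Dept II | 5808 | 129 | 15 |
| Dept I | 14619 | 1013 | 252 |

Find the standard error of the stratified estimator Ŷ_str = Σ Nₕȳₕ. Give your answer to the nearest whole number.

8961

Var(Ŷ_str) = Σₕ Nₕ²(1 − fₕ)sₕ²/nₕ.
Dept III: 13137²·(1 − 605/13137)·99.18/605 = 2.6988908 × 10^7.
Dept II: 5808²·(1 − 129/5808)·15/129 = 3.835306 × 10^6.
Dept I: 14619²·(1 − 1013/14619)·252/1013 = 4.9481087 × 10^7.
Sum = 8.0305301 × 10^7.
SE = √(8.0305301 × 10^7) = 8961.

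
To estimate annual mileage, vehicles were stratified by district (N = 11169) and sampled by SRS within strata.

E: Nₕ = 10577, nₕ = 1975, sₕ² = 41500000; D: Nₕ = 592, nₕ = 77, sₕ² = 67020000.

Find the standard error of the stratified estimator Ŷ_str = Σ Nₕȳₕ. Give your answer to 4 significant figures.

Var(Ŷ_str) = Σₕ Nₕ²(1 − fₕ)sₕ²/nₕ.
E: 10577²·(1 − 1975/10577)·41500000/1975 = 1.9118021 × 10^12.
D: 592²·(1 − 77/592)·67020000/77 = 2.6536438 × 10^11.
Sum = 2.1771665 × 10^12.
SE = √(2.1771665 × 10^12) = 1.476 × 10^6.

1.476 × 10^6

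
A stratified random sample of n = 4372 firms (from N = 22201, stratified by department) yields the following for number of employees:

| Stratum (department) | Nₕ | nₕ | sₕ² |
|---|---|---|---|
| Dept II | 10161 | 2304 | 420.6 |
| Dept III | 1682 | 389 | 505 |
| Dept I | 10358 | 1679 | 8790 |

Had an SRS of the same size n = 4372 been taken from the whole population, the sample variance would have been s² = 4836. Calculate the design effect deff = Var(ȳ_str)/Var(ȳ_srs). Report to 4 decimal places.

1.1147

Var(ȳ_str) = Σ Wₕ²(1−fₕ)sₕ²/nₕ with Wₕ = Nₕ/22201:
  Dept II: (10161/22201)²·(1−2304/10161)·420.6/2304 = 0.029568883
  Dept III: (1682/22201)²·(1−389/1682)·505/389 = 0.0057282402
  Dept I: (10358/22201)²·(1−1679/10358)·8790/1679 = 0.9548578
  → Var(ȳ_str) = 0.99015492.
Var(ȳ_srs) = (1 − 4372/22201)·4836/4372 = 0.88830189.
deff = 0.99015492 / 0.88830189 = 1.1147.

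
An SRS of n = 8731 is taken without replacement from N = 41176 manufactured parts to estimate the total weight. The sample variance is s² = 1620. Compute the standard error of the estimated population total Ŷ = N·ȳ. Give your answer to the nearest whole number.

15744

Var(Ŷ) = N²·Var(ȳ) = N²·(1 − n/N)·s²/n.
f = 8731/41176 = 0.21204099; Var(ȳ) = 0.78795901·1620/8731 = 0.14620245.
Var(Ŷ) = 41176² · 0.14620245 = 2.4788084 × 10^8.
SE(Ŷ) = √(2.4788084 × 10^8) = 15744.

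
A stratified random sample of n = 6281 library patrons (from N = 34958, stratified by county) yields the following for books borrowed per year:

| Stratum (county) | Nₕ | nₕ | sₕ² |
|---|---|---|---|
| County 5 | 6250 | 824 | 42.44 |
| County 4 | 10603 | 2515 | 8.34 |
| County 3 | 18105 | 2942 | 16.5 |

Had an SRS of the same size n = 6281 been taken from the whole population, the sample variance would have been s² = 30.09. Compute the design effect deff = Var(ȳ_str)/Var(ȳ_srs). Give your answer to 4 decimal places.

0.7435

Var(ȳ_str) = Σ Wₕ²(1−fₕ)sₕ²/nₕ with Wₕ = Nₕ/34958:
  County 5: (6250/34958)²·(1−824/6250)·42.44/824 = 0.0014292718
  County 4: (10603/34958)²·(1−2515/10603)·8.34/2515 = 2.3270451 × 10^-4
  County 3: (18105/34958)²·(1−2942/18105)·16.5/2942 = 0.0012598875
  → Var(ȳ_str) = 0.0029218638.
Var(ȳ_srs) = (1 − 6281/34958)·30.09/6281 = 0.0039298913.
deff = 0.0029218638 / 0.0039298913 = 0.7435.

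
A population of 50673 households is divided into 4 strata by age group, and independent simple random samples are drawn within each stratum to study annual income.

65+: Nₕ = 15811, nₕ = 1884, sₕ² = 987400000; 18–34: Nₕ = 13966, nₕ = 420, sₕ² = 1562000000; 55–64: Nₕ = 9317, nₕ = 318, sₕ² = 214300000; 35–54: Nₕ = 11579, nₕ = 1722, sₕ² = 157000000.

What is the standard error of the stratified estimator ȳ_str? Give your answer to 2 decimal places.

587.37

Var(ȳ_str) = Σₕ Wₕ²(1 − fₕ)sₕ²/nₕ with Wₕ = Nₕ/N, N = 50673.
65+: Wₕ = 0.31202021; term = 0.31202021²·(1 − 0.11915755)·987400000/1884 = 44944.433.
18–34: Wₕ = 0.27561029; term = 0.27561029²·(1 − 0.03007303)·1562000000/420 = 274006.97.
55–64: Wₕ = 0.18386517; term = 0.18386517²·(1 − 0.03413116)·214300000/318 = 22004.533.
35–54: Wₕ = 0.22850433; term = 0.22850433²·(1 − 0.14871751)·157000000/1722 = 4052.5565.
Sum = 345008.49.
SE = √(345008.49) = 587.37.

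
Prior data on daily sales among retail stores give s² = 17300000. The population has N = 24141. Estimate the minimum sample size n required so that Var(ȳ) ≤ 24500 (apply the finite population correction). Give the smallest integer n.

687

Without fpc, n₀ = s²/D = 17300000/24500 = 706.1224.
With fpc, (1 − n/N)·s²/n ≤ D requires n ≥ n₀/(1 + n₀/N) = 706.1224/(1 + 706.1224/24141) = 686.0553.
Rounding up, n = 687.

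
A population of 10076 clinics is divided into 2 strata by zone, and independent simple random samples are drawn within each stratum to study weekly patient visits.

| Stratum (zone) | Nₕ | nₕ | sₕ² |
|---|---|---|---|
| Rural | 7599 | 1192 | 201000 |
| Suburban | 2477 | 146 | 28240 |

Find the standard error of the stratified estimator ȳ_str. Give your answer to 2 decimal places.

9.58

Var(ȳ_str) = Σₕ Wₕ²(1 − fₕ)sₕ²/nₕ with Wₕ = Nₕ/N, N = 10076.
Rural: Wₕ = 0.75416832; term = 0.75416832²·(1 − 0.15686275)·201000/1192 = 80.863894.
Suburban: Wₕ = 0.24583168; term = 0.24583168²·(1 − 0.05894227)·28240/146 = 11.000282.
Sum = 91.864176.
SE = √(91.864176) = 9.58.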